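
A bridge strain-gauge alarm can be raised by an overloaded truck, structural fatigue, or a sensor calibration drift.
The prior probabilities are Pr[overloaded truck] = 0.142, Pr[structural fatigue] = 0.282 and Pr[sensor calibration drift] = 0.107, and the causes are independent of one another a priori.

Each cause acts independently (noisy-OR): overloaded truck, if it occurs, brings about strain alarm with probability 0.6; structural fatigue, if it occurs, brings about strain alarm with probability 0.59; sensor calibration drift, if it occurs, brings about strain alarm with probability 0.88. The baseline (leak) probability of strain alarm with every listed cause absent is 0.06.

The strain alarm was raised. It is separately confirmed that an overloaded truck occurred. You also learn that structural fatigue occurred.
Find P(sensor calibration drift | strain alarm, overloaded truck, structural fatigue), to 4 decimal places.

P(sensor calibration drift | strain alarm, overloaded truck, structural fatigue) ≈ 0.1221

Under noisy-OR, P(strain alarm | causes) = 1 − (1−0.06)·∏(1−qᵢ) over the active causes.
By total probability over both values of sensor calibration drift:
  P(strain alarm | overloaded truck, structural fatigue) = 0.84584*0.893 + 0.981501*0.107
        = 0.755335 + 0.105021 = 0.860356
Configurations with sensor calibration drift contribute 0.105021, so
  P(sensor calibration drift | strain alarm, overloaded truck, structural fatigue) = 0.105021 / 0.860356 ≈ 0.1221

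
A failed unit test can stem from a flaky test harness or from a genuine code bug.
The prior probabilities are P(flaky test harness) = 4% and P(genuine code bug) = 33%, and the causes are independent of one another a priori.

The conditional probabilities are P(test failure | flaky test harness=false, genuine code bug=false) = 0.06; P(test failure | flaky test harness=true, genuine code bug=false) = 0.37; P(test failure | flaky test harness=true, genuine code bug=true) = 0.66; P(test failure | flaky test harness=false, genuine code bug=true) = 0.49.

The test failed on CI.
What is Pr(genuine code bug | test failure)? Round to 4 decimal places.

Weight on genuine code bug=true, given the evidence: 0.155232 + 0.008712 = 0.163944
Denominator P(test failure): 0.06·0.96·0.67 + 0.49·0.96·0.33 + 0.37·0.04·0.67 + 0.66·0.04·0.33 = 0.212452
P(genuine code bug | test failure) = 0.163944/0.212452 ≈ 0.7717

Pr(genuine code bug | test failure) ≈ 0.7717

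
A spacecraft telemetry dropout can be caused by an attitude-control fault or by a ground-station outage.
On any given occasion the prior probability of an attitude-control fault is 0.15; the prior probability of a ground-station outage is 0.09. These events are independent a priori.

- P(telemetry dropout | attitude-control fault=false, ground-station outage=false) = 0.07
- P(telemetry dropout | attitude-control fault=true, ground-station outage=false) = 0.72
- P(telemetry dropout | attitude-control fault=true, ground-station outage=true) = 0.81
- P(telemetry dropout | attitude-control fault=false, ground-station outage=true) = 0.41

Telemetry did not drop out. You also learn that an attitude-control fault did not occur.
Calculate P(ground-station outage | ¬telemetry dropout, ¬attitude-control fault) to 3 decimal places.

P(ground-station outage | ¬telemetry dropout, ¬attitude-control fault) ≈ 0.059

For the numerator, keep only ground-station outage=true terms: 0.59·0.09 = 0.053100
Denominator P(¬telemetry dropout | ¬attitude-control fault): 0.93·0.91 + 0.59·0.09 = 0.899400
Posterior = 0.053100 / 0.899400 ≈ 0.059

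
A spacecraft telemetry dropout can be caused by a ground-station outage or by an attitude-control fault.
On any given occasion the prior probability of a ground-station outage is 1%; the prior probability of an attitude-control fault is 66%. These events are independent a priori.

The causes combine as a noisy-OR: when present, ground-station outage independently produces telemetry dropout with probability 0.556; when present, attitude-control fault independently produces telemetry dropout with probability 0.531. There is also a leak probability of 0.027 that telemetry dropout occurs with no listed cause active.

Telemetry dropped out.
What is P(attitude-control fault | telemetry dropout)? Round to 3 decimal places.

P(attitude-control fault | telemetry dropout) ≈ 0.970

Under noisy-OR, P(telemetry dropout | causes) = 1 − (1−0.027)·∏(1−qᵢ) over the active causes.
By total probability over the 4 (ground-station outage, attitude-control fault) configurations:
  P(telemetry dropout) = 0.027·0.99·0.34 + 0.543663·0.99·0.66 + 0.567988·0.01·0.34 + 0.797386·0.01·0.66
        = 0.009088 + 0.355229 + 0.001931 + 0.005263 = 0.371511
Configurations with attitude-control fault contribute 0.360492, so
  P(attitude-control fault | telemetry dropout) = 0.360492 / 0.371511 ≈ 0.970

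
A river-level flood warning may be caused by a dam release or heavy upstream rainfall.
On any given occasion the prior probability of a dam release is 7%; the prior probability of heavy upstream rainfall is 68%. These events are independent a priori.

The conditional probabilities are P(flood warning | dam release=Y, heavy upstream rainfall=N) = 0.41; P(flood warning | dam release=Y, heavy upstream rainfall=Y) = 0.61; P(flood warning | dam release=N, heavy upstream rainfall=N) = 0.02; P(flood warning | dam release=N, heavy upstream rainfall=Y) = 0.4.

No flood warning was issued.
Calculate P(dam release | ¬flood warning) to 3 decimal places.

P(dam release | ¬flood warning) ≈ 0.045

For the numerator, keep only dam release=true terms: 0.013216 + 0.018564 = 0.031780
Denominator P(¬flood warning): 0.98*0.93*0.32 + 0.6*0.93*0.68 + 0.59*0.07*0.32 + 0.39*0.07*0.68 = 0.702868
P(dam release | ¬flood warning) = 0.031780/0.702868 ≈ 0.045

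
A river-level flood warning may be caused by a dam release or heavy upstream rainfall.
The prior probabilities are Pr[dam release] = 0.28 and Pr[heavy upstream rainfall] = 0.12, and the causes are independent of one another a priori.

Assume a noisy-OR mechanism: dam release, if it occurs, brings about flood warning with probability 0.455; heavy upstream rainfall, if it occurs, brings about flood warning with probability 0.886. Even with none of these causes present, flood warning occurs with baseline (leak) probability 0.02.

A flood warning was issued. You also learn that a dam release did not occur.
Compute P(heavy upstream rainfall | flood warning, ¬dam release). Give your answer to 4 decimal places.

Under noisy-OR, P(flood warning | causes) = 1 − (1−0.02)·∏(1−qᵢ) over the active causes.
P(flood warning | ¬dam release) = 0.02*0.88 + 0.88828*0.12 = 0.017600 + 0.106594 = 0.124194
The heavy upstream rainfall-present share is 0.88828*0.12 = 0.106594.
Hence the posterior is 0.106594/0.124194 ≈ 0.8583.

P(heavy upstream rainfall | flood warning, ¬dam release) ≈ 0.8583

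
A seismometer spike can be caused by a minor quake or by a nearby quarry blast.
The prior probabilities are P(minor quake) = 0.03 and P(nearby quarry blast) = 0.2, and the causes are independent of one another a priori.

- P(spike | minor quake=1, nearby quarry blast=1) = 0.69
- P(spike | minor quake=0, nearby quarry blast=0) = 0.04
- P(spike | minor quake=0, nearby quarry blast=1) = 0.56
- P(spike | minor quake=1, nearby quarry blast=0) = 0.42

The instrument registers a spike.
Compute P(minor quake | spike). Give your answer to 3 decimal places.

Numerator (weight on configurations with minor quake): 0.010080 + 0.004140 = 0.014220
The normalizing constant is 0.04×0.97×0.8 + 0.56×0.97×0.2 + 0.42×0.03×0.8 + 0.69×0.03×0.2 = 0.153900
Posterior = 0.014220 / 0.153900 ≈ 0.092

P(minor quake | spike) ≈ 0.092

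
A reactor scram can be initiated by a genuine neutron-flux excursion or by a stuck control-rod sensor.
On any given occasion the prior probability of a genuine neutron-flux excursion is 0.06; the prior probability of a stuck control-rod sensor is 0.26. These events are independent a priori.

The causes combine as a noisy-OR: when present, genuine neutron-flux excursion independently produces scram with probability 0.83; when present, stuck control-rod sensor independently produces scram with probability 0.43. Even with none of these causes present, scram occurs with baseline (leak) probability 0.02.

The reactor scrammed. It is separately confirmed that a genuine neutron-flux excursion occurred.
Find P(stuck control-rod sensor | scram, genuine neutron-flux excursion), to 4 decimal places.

Under noisy-OR, P(scram | causes) = 1 − (1−0.02)·∏(1−qᵢ) over the active causes.
By total probability over both values of stuck control-rod sensor:
  P(scram | genuine neutron-flux excursion) = 0.8334*0.74 + 0.905038*0.26
        = 0.616716 + 0.235310 = 0.852026
Keeping only the stuck control-rod sensor-present terms gives 0.235310, so
  P(stuck control-rod sensor | scram, genuine neutron-flux excursion) = 0.235310 / 0.852026 ≈ 0.2762

P(stuck control-rod sensor | scram, genuine neutron-flux excursion) ≈ 0.2762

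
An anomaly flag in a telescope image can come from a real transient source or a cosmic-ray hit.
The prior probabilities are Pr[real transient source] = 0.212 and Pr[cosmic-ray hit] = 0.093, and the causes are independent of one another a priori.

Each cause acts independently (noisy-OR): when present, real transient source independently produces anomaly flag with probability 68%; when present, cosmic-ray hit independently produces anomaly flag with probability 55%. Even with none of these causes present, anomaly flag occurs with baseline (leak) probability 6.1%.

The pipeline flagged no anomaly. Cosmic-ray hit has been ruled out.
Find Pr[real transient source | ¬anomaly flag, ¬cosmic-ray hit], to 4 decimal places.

Under noisy-OR, P(anomaly flag | causes) = 1 − (1−0.061)·∏(1−qᵢ) over the active causes.
P(¬anomaly flag | ¬cosmic-ray hit) = 0.939×0.788 + 0.30048×0.212 = 0.739932 + 0.063702 = 0.803634
Of this, 0.063702 comes from 0.30048×0.212 (the real transient source=true cases).
Hence the posterior is 0.063702/0.803634 ≈ 0.0793.

Pr[real transient source | ¬anomaly flag, ¬cosmic-ray hit] ≈ 0.0793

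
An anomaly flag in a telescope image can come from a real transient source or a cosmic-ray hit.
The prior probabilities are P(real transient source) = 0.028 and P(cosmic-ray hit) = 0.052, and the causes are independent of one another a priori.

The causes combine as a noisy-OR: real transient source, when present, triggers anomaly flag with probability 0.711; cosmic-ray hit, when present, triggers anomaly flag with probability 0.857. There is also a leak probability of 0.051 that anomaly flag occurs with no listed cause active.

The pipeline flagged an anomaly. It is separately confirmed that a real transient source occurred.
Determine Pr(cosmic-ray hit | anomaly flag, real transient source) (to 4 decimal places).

Pr(cosmic-ray hit | anomaly flag, real transient source) ≈ 0.0677

Under noisy-OR, P(anomaly flag | causes) = 1 − (1−0.051)·∏(1−qᵢ) over the active causes.
Weight on cosmic-ray hit=true, given the evidence: 0.960781*0.052 = 0.049961
The normalizing constant is 0.725739*0.948 + 0.960781*0.052 = 0.737962
P(cosmic-ray hit | anomaly flag, real transient source) = 0.049961/0.737962 ≈ 0.0677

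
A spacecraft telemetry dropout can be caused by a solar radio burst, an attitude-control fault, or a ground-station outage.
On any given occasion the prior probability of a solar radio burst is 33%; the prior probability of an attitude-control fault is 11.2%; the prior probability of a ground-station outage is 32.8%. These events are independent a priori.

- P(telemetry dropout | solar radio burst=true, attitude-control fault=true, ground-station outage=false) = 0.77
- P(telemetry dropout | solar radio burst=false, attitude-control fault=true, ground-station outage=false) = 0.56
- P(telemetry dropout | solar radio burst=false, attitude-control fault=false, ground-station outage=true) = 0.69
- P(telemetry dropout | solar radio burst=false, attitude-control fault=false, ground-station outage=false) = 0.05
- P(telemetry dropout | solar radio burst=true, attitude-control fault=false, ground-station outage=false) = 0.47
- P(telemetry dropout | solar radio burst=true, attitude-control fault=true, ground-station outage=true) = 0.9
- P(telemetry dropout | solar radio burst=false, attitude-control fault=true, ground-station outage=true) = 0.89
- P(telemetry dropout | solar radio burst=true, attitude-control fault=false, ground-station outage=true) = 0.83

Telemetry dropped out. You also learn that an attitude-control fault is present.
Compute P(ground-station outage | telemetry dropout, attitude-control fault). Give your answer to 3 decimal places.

Sum P(telemetry dropout|·) weighted by the priors over the 4 (solar radio burst, ground-station outage) configurations:
  P(telemetry dropout | attitude-control fault) = 0.56*0.67*0.672 + 0.89*0.67*0.328 + 0.77*0.33*0.672 + 0.9*0.33*0.328
        = 0.252134 + 0.195586 + 0.170755 + 0.097416 = 0.715891
Keeping only the ground-station outage-present terms gives 0.293002, so
  P(ground-station outage | telemetry dropout, attitude-control fault) = 0.293002 / 0.715891 ≈ 0.409

P(ground-station outage | telemetry dropout, attitude-control fault) ≈ 0.409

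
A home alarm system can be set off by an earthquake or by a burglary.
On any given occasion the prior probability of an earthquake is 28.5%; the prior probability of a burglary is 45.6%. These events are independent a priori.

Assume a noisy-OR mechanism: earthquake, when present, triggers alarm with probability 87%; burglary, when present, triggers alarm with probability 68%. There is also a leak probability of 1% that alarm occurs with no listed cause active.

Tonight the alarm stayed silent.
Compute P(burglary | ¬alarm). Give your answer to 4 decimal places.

P(burglary | ¬alarm) ≈ 0.2115

Under noisy-OR, P(alarm | causes) = 1 − (1−0.01)·∏(1−qᵢ) over the active causes.
Numerator (weight on configurations with burglary): 0.103289 + 0.005352 = 0.108641
Denominator P(¬alarm): 0.99·0.715·0.544 + 0.3168·0.715·0.456 + 0.1287·0.285·0.544 + 0.041184·0.285·0.456 = 0.513665
Posterior = 0.108641 / 0.513665 ≈ 0.2115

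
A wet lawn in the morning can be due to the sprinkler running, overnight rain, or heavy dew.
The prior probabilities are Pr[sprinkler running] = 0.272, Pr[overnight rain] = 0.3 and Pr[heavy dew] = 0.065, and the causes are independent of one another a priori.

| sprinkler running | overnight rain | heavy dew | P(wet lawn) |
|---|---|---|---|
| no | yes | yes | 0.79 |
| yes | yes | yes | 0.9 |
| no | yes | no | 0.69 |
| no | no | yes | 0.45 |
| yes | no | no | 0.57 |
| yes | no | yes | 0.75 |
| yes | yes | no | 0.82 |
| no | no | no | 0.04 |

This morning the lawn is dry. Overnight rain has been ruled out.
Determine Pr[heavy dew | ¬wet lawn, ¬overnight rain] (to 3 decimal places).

Enumerate the 4 (sprinkler running, heavy dew) configurations and weight by the priors:
  P(¬wet lawn | ¬overnight rain) = 0.96×0.728×0.935 + 0.55×0.728×0.065 + 0.43×0.272×0.935 + 0.25×0.272×0.065
        = 0.653453 + 0.026026 + 0.109358 + 0.004420 = 0.793257
The terms with heavy dew present sum to 0.030446, so
  P(heavy dew | ¬wet lawn, ¬overnight rain) = 0.030446 / 0.793257 ≈ 0.038

Pr[heavy dew | ¬wet lawn, ¬overnight rain] ≈ 0.038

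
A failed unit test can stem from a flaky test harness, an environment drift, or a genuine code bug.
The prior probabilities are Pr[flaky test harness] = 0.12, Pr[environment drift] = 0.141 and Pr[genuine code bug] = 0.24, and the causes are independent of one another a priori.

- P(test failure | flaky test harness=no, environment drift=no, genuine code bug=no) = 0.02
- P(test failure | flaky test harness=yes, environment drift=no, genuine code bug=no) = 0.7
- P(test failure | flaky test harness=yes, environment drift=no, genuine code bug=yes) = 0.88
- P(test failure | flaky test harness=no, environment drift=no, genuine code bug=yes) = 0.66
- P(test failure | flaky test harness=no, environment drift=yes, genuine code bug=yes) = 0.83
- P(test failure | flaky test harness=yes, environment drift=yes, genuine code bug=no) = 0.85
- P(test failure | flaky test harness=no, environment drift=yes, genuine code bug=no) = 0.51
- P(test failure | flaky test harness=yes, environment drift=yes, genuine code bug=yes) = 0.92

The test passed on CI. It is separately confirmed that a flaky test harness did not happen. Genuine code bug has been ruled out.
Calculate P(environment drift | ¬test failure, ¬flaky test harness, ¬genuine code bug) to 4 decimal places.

Weight on environment drift=true, given the evidence: 0.49·0.141 = 0.069090
Denominator P(¬test failure | ¬flaky test harness, ¬genuine code bug): 0.98·0.859 + 0.49·0.141 = 0.910910
P(environment drift | ¬test failure, ¬flaky test harness, ¬genuine code bug) = 0.069090/0.910910 ≈ 0.0758

P(environment drift | ¬test failure, ¬flaky test harness, ¬genuine code bug) ≈ 0.0758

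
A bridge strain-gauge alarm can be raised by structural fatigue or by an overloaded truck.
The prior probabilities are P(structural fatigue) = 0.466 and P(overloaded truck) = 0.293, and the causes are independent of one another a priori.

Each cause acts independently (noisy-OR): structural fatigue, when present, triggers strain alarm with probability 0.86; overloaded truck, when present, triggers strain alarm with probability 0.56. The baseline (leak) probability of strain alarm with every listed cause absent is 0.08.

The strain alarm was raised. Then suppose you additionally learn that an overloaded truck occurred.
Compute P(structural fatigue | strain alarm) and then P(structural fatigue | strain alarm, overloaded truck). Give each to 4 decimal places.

Under noisy-OR, P(strain alarm | causes) = 1 − (1−0.08)·∏(1−qᵢ) over the active causes.
P(strain alarm) = 0.08×0.534×0.707 + 0.5952×0.534×0.293 + 0.8712×0.466×0.707 + 0.943328×0.466×0.293 = 0.030203 + 0.093126 + 0.287027 + 0.128800 = 0.539156
The structural fatigue-present share is 0.287027 + 0.128800 = 0.415827.
So P(structural fatigue | strain alarm) = 0.415827/0.539156 ≈ 0.7713.

With the extra evidence:
Sum P(strain alarm|·) weighted by the priors over both values of structural fatigue:
  P(strain alarm | overloaded truck) = 0.5952*0.534 + 0.943328*0.466
        = 0.317837 + 0.439591 = 0.757428
Keeping only the structural fatigue-present terms gives 0.439591, so
  P(structural fatigue | strain alarm, overloaded truck) = 0.439591 / 0.757428 ≈ 0.5804

P(structural fatigue | strain alarm) ≈ 0.7713; P(structural fatigue | strain alarm, overloaded truck) ≈ 0.5804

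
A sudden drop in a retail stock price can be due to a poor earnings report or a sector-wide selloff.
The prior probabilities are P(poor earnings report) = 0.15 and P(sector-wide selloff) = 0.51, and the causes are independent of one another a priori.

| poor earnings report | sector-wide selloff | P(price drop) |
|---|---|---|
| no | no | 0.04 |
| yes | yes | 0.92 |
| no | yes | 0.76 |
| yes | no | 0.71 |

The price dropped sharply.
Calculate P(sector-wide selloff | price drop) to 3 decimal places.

P(price drop) = 0.04*0.85*0.49 + 0.76*0.85*0.51 + 0.71*0.15*0.49 + 0.92*0.15*0.51 = 0.016660 + 0.329460 + 0.052185 + 0.070380 = 0.468685
The sector-wide selloff-present share is 0.329460 + 0.070380 = 0.399840.
P(sector-wide selloff | price drop) = 0.399840 / 0.468685 ≈ 0.853

P(sector-wide selloff | price drop) ≈ 0.853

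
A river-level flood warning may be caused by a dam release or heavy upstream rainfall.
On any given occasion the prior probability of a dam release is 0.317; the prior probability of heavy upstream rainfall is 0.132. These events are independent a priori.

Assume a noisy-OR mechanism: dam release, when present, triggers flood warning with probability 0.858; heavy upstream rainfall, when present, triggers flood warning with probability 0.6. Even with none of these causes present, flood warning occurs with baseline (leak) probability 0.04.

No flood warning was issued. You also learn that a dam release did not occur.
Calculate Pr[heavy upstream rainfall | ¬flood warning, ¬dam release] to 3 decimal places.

Pr[heavy upstream rainfall | ¬flood warning, ¬dam release] ≈ 0.057

Under noisy-OR, P(flood warning | causes) = 1 − (1−0.04)·∏(1−qᵢ) over the active causes.
Numerator (weight on configurations with heavy upstream rainfall): 0.384×0.132 = 0.050688
Denominator P(¬flood warning | ¬dam release): 0.96×0.868 + 0.384×0.132 = 0.883968
P(heavy upstream rainfall | ¬flood warning, ¬dam release) = 0.050688/0.883968 ≈ 0.057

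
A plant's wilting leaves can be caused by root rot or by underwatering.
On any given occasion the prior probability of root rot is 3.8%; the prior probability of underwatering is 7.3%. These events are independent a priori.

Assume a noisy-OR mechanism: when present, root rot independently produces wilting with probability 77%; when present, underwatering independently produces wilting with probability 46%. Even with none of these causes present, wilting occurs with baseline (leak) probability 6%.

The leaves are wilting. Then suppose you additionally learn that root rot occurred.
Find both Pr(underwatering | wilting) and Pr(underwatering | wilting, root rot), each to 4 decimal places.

Under noisy-OR, P(wilting | causes) = 1 − (1−0.06)·∏(1−qᵢ) over the active causes.
Weight on underwatering=true, given the evidence: 0.034579 + 0.002450 = 0.037029
Denominator P(wilting): 0.06×0.962×0.927 + 0.4924×0.962×0.073 + 0.7838×0.038×0.927 + 0.883252×0.038×0.073 = 0.118145
Posterior = 0.037029 / 0.118145 ≈ 0.3134

With the extra evidence:
For the numerator, keep only underwatering=true terms: 0.883252*0.073 = 0.064477
Denominator P(wilting | root rot): 0.7838*0.927 + 0.883252*0.073 = 0.791060
P(underwatering | wilting, root rot) = 0.064477/0.791060 ≈ 0.0815

Pr(underwatering | wilting) ≈ 0.3134; Pr(underwatering | wilting, root rot) ≈ 0.0815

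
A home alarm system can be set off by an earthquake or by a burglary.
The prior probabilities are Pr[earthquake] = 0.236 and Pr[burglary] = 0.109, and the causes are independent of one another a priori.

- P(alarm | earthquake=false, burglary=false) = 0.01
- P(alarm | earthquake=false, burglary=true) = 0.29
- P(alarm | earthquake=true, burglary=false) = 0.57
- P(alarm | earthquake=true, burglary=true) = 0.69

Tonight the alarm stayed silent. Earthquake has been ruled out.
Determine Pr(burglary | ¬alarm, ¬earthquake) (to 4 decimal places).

Pr(burglary | ¬alarm, ¬earthquake) ≈ 0.0807

P(¬alarm | ¬earthquake) = 0.99×0.891 + 0.71×0.109 = 0.882090 + 0.077390 = 0.959480
Restricting to configurations with burglary present: 0.71×0.109 = 0.077390.
Hence the posterior is 0.077390/0.959480 ≈ 0.0807.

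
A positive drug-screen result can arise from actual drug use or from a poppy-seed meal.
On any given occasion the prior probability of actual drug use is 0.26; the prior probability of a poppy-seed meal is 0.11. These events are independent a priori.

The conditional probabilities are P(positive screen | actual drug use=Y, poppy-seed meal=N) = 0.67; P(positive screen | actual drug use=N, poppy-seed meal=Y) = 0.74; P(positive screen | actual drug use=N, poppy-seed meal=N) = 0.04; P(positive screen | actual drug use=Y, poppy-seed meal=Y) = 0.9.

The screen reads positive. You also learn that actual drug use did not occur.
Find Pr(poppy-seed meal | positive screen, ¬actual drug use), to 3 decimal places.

Pr(poppy-seed meal | positive screen, ¬actual drug use) ≈ 0.696

Enumerate both values of poppy-seed meal and weight by the priors:
  P(positive screen | ¬actual drug use) = 0.04×0.89 + 0.74×0.11
        = 0.035600 + 0.081400 = 0.117000
The terms with poppy-seed meal present sum to 0.081400, so
  P(poppy-seed meal | positive screen, ¬actual drug use) = 0.081400 / 0.117000 ≈ 0.696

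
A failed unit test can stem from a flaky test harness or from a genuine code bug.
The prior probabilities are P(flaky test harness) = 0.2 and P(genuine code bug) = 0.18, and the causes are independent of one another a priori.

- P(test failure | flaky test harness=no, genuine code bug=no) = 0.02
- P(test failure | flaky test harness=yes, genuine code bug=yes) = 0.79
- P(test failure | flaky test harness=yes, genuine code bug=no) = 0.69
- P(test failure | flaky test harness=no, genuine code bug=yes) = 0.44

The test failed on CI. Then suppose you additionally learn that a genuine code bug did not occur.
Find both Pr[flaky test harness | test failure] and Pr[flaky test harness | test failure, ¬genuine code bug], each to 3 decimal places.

Pr[flaky test harness | test failure] ≈ 0.649; Pr[flaky test harness | test failure, ¬genuine code bug] ≈ 0.896

Numerator (weight on configurations with flaky test harness): 0.113160 + 0.028440 = 0.141600
Normalizer over all consistent configurations: 0.02×0.8×0.82 + 0.44×0.8×0.18 + 0.69×0.2×0.82 + 0.79×0.2×0.18 = 0.218080
P(flaky test harness | test failure) = 0.141600/0.218080 ≈ 0.649

Now also conditioning on genuine code bug≠true:
P(test failure | ¬genuine code bug) = 0.02·0.8 + 0.69·0.2 = 0.016000 + 0.138000 = 0.154000
Restricting to configurations with flaky test harness present: 0.69·0.2 = 0.138000.
So P(flaky test harness | test failure, ¬genuine code bug) = 0.138000/0.154000 ≈ 0.896.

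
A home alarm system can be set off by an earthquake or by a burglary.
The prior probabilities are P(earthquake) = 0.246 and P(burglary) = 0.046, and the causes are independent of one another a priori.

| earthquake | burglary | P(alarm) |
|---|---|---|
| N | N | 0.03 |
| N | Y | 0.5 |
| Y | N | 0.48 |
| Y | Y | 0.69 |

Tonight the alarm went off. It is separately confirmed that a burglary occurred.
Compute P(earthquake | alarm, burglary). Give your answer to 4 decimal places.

P(alarm | burglary) = 0.5*0.754 + 0.69*0.246 = 0.377000 + 0.169740 = 0.546740
Restricting to configurations with earthquake present: 0.69*0.246 = 0.169740.
P(earthquake | alarm, burglary) = 0.169740 / 0.546740 ≈ 0.3105

P(earthquake | alarm, burglary) ≈ 0.3105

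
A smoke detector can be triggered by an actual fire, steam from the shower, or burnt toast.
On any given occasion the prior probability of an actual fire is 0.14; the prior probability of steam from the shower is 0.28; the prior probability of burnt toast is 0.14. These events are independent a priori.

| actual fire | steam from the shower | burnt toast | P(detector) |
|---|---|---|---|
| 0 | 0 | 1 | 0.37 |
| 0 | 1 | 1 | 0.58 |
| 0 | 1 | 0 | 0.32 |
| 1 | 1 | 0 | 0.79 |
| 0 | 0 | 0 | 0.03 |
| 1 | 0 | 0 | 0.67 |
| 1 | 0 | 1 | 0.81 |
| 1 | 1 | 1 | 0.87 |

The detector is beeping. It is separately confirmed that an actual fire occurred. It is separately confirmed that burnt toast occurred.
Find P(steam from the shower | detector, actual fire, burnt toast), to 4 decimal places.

Weight on steam from the shower=true, given the evidence: 0.87×0.28 = 0.243600
The normalizing constant is 0.81×0.72 + 0.87×0.28 = 0.826800
Posterior = 0.243600 / 0.826800 ≈ 0.2946

P(steam from the shower | detector, actual fire, burnt toast) ≈ 0.2946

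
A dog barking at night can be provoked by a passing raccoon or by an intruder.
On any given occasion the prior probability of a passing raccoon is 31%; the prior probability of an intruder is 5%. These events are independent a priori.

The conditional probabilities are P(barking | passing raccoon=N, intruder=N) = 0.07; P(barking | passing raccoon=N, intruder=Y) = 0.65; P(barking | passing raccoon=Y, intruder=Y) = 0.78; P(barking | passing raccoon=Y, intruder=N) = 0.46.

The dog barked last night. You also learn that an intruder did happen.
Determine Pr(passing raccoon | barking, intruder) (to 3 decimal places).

Pr(passing raccoon | barking, intruder) ≈ 0.350

Weight on passing raccoon=true, given the evidence: 0.78×0.31 = 0.241800
The normalizing constant is 0.65×0.69 + 0.78×0.31 = 0.690300
P(passing raccoon | barking, intruder) = 0.241800/0.690300 ≈ 0.350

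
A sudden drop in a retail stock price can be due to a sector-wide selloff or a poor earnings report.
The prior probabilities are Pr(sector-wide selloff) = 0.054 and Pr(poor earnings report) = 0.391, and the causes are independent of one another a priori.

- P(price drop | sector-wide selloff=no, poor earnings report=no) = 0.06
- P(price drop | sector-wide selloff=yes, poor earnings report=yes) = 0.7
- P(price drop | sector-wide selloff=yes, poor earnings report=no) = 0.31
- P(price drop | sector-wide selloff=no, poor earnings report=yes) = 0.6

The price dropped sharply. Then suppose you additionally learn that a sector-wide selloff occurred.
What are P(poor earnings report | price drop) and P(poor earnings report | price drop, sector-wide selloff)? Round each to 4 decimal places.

Weight on poor earnings report=true, given the evidence: 0.221932 + 0.014780 = 0.236712
Denominator P(price drop): 0.06·0.946·0.609 + 0.6·0.946·0.391 + 0.31·0.054·0.609 + 0.7·0.054·0.391 = 0.281474
P(poor earnings report | price drop) = 0.236712/0.281474 ≈ 0.8410

Now also conditioning on sector-wide selloff=true:
Numerator (weight on configurations with poor earnings report): 0.7*0.391 = 0.273700
Normalizer over all consistent configurations: 0.31*0.609 + 0.7*0.391 = 0.462490
P(poor earnings report | price drop, sector-wide selloff) = 0.273700/0.462490 ≈ 0.5918

P(poor earnings report | price drop) ≈ 0.8410; P(poor earnings report | price drop, sector-wide selloff) ≈ 0.5918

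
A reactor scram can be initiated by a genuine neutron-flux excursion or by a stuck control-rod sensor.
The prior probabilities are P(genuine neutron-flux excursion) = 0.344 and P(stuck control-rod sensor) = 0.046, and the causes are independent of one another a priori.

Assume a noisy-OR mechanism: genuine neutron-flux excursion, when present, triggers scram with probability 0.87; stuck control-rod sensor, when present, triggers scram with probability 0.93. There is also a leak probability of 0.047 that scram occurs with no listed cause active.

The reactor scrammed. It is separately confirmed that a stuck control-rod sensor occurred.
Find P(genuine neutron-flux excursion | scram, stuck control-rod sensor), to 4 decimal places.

Under noisy-OR, P(scram | causes) = 1 − (1−0.047)·∏(1−qᵢ) over the active causes.
P(scram | stuck control-rod sensor) = 0.93329×0.656 + 0.991328×0.344 = 0.612238 + 0.341017 = 0.953255
Restricting to configurations with genuine neutron-flux excursion present: 0.991328×0.344 = 0.341017.
Hence the posterior is 0.341017/0.953255 ≈ 0.3577.

P(genuine neutron-flux excursion | scram, stuck control-rod sensor) ≈ 0.3577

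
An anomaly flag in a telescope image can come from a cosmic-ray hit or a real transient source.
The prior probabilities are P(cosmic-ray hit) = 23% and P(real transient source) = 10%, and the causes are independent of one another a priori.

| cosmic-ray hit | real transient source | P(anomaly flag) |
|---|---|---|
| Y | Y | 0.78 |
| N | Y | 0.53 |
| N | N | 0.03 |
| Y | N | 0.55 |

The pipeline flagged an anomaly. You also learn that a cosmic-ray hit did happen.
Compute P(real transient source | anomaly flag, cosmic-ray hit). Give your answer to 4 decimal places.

P(anomaly flag | cosmic-ray hit) = 0.55×0.9 + 0.78×0.1 = 0.495000 + 0.078000 = 0.573000
Restricting to configurations with real transient source present: 0.78×0.1 = 0.078000.
P(real transient source | anomaly flag, cosmic-ray hit) = 0.078000 / 0.573000 ≈ 0.1361

P(real transient source | anomaly flag, cosmic-ray hit) ≈ 0.1361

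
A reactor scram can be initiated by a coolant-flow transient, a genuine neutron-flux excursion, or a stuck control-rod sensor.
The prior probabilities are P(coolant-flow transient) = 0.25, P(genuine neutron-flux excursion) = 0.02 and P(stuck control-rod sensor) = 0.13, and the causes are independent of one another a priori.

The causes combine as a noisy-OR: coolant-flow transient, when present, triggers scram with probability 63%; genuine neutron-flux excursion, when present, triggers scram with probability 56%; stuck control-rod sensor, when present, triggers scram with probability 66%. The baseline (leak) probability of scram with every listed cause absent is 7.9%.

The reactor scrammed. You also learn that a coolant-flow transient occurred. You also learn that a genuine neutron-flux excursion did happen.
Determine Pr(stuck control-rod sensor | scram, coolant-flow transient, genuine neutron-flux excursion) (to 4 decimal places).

Under noisy-OR, P(scram | causes) = 1 − (1−0.079)·∏(1−qᵢ) over the active causes.
Enumerate both values of stuck control-rod sensor and weight by the priors:
  P(scram | coolant-flow transient, genuine neutron-flux excursion) = 0.850061·0.87 + 0.949021·0.13
        = 0.739553 + 0.123373 = 0.862926
The terms with stuck control-rod sensor present sum to 0.123373, so
  P(stuck control-rod sensor | scram, coolant-flow transient, genuine neutron-flux excursion) = 0.123373 / 0.862926 ≈ 0.1430

Pr(stuck control-rod sensor | scram, coolant-flow transient, genuine neutron-flux excursion) ≈ 0.1430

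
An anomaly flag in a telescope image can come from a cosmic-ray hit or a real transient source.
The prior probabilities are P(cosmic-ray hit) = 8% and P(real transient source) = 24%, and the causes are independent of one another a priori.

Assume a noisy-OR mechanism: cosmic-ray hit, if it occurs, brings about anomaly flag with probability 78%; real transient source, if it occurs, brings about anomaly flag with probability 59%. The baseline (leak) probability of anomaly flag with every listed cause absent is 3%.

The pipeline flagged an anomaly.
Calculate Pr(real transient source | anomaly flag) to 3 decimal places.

Under noisy-OR, P(anomaly flag | causes) = 1 − (1−0.03)·∏(1−qᵢ) over the active causes.
Numerator (weight on configurations with real transient source): 0.132988 + 0.017520 = 0.150508
Denominator P(anomaly flag): 0.03*0.92*0.76 + 0.6023*0.92*0.24 + 0.7866*0.08*0.76 + 0.912506*0.08*0.24 = 0.219309
P(real transient source | anomaly flag) = 0.150508/0.219309 ≈ 0.686

Pr(real transient source | anomaly flag) ≈ 0.686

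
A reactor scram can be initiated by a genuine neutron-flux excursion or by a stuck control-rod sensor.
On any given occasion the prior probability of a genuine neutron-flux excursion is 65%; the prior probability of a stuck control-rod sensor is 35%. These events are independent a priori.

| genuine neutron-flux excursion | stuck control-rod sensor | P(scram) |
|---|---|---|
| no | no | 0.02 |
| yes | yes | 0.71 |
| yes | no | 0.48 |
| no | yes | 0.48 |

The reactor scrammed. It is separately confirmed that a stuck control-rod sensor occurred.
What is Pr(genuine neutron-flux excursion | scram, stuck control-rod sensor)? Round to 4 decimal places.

Sum P(scram|·) weighted by the priors over both values of genuine neutron-flux excursion:
  P(scram | stuck control-rod sensor) = 0.48·0.35 + 0.71·0.65
        = 0.168000 + 0.461500 = 0.629500
The terms with genuine neutron-flux excursion present sum to 0.461500, so
  P(genuine neutron-flux excursion | scram, stuck control-rod sensor) = 0.461500 / 0.629500 ≈ 0.7331

Pr(genuine neutron-flux excursion | scram, stuck control-rod sensor) ≈ 0.7331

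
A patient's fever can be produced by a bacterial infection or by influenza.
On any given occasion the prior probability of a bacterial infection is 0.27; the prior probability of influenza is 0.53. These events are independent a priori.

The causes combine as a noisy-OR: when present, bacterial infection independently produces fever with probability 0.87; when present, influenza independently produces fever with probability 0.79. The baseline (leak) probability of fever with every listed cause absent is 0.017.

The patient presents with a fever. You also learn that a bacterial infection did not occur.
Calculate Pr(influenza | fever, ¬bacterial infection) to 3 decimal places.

Pr(influenza | fever, ¬bacterial infection) ≈ 0.981

Under noisy-OR, P(fever | causes) = 1 − (1−0.017)·∏(1−qᵢ) over the active causes.
Weight on influenza=true, given the evidence: 0.79357*0.53 = 0.420592
Denominator P(fever | ¬bacterial infection): 0.017*0.47 + 0.79357*0.53 = 0.428582
P(influenza | fever, ¬bacterial infection) = 0.420592/0.428582 ≈ 0.981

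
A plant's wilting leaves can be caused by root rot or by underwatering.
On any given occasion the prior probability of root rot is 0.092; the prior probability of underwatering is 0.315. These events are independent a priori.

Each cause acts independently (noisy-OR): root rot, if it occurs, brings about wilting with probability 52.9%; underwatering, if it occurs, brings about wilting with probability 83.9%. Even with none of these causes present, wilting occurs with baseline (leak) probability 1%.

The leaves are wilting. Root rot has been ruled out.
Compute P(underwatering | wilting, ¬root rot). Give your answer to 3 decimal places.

P(underwatering | wilting, ¬root rot) ≈ 0.975

Under noisy-OR, P(wilting | causes) = 1 − (1−0.01)·∏(1−qᵢ) over the active causes.
Sum P(wilting|·) weighted by the priors over both values of underwatering:
  P(wilting | ¬root rot) = 0.01·0.685 + 0.84061·0.315
        = 0.006850 + 0.264792 = 0.271642
Configurations with underwatering contribute 0.264792, so
  P(underwatering | wilting, ¬root rot) = 0.264792 / 0.271642 ≈ 0.975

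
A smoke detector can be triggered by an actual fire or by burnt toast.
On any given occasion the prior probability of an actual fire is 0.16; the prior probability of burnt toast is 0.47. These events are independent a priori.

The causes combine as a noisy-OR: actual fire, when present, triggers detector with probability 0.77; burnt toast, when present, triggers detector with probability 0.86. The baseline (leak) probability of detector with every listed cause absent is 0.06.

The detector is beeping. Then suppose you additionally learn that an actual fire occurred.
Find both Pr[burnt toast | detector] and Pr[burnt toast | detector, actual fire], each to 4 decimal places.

Pr[burnt toast | detector] ≈ 0.8169; Pr[burnt toast | detector, actual fire] ≈ 0.5232

Under noisy-OR, P(detector | causes) = 1 − (1−0.06)·∏(1−qᵢ) over the active causes.
Sum P(detector|·) weighted by the priors over the 4 (actual fire, burnt toast) configurations:
  P(detector) = 0.06*0.84*0.53 + 0.8684*0.84*0.47 + 0.7838*0.16*0.53 + 0.969732*0.16*0.47
        = 0.026712 + 0.342844 + 0.066466 + 0.072924 = 0.508946
The terms with burnt toast present sum to 0.415768, so
  P(burnt toast | detector) = 0.415768 / 0.508946 ≈ 0.8169

Now also conditioning on actual fire=true:
Weight on burnt toast=true, given the evidence: 0.969732·0.47 = 0.455774
Normalizer over all consistent configurations: 0.7838·0.53 + 0.969732·0.47 = 0.871188
P(burnt toast | detector, actual fire) = 0.455774/0.871188 ≈ 0.5232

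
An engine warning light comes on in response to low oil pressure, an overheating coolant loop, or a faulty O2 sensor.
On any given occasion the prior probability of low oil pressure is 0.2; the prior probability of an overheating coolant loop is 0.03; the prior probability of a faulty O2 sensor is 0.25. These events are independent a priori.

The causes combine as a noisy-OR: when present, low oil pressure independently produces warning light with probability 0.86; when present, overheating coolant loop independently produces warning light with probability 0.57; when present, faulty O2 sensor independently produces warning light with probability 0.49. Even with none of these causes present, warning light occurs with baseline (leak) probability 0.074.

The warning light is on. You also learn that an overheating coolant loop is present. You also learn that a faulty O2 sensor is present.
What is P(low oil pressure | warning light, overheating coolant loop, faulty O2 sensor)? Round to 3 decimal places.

P(low oil pressure | warning light, overheating coolant loop, faulty O2 sensor) ≈ 0.234

Under noisy-OR, P(warning light | causes) = 1 − (1−0.074)·∏(1−qᵢ) over the active causes.
By total probability over both values of low oil pressure:
  P(warning light | overheating coolant loop, faulty O2 sensor) = 0.796928×0.8 + 0.97157×0.2
        = 0.637542 + 0.194314 = 0.831856
The terms with low oil pressure present sum to 0.194314, so
  P(low oil pressure | warning light, overheating coolant loop, faulty O2 sensor) = 0.194314 / 0.831856 ≈ 0.234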